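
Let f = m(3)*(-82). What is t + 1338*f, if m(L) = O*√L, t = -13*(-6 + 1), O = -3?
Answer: 65 + 329148*√3 ≈ 5.7017e+5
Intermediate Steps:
t = 65 (t = -13*(-5) = 65)
m(L) = -3*√L
f = 246*√3 (f = -3*√3*(-82) = 246*√3 ≈ 426.08)
t + 1338*f = 65 + 1338*(246*√3) = 65 + 329148*√3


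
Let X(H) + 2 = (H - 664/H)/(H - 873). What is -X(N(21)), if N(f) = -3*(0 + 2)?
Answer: 5588/2637 ≈ 2.1191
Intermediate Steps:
N(f) = -6 (N(f) = -3*2 = -6)
X(H) = -2 + (H - 664/H)/(-873 + H) (X(H) = -2 + (H - 664/H)/(H - 873) = -2 + (H - 664/H)/(-873 + H))
-X(N(21)) = -(-664 - 1*(-6)² + 1746*(-6))/((-6)*(-873 - 6)) = -(-1)*(-664 - 1*36 - 10476)/(6*(-879)) = -(-1)*(-1)*(-664 - 36 - 10476)/(6*879) = -(-1)*(-1)*(-11176)/(6*879) = -1*(-5588/2637) = 5588/2637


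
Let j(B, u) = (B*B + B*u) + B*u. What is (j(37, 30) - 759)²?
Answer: 8008900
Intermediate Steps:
j(B, u) = B² + 2*B*u (j(B, u) = (B² + B*u) + B*u = B² + 2*B*u)
(j(37, 30) - 759)² = (37*(37 + 2*30) - 759)² = (37*(37 + 60) - 759)² = (37*97 - 759)² = (3589 - 759)² = 2830² = 8008900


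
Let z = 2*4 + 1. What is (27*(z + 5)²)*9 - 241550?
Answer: -193922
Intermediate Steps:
z = 9 (z = 8 + 1 = 9)
(27*(z + 5)²)*9 - 241550 = (27*(9 + 5)²)*9 - 241550 = (27*14²)*9 - 241550 = (27*196)*9 - 241550 = 5292*9 - 241550 = 47628 - 241550 = -193922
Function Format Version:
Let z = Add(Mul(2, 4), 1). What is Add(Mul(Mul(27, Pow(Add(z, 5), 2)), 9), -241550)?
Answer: -193922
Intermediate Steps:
z = 9 (z = Add(8, 1) = 9)
Add(Mul(Mul(27, Pow(Add(z, 5), 2)), 9), -241550) = Add(Mul(Mul(27, Pow(Add(9, 5), 2)), 9), -241550) = Add(Mul(Mul(27, Pow(14, 2)), 9), -241550) = Add(Mul(Mul(27, 196), 9), -241550) = Add(Mul(5292, 9), -241550) = Add(47628, -241550) = -193922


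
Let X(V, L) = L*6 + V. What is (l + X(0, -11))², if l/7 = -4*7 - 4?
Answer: 84100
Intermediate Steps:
l = -224 (l = 7*(-4*7 - 4) = 7*(-28 - 4) = 7*(-32) = -224)
X(V, L) = V + 6*L (X(V, L) = 6*L + V = V + 6*L)
(l + X(0, -11))² = (-224 + (0 + 6*(-11)))² = (-224 + (0 - 66))² = (-224 - 66)² = (-290)² = 84100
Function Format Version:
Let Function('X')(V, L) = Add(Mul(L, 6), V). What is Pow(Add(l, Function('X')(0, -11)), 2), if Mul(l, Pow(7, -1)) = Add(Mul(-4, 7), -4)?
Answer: 84100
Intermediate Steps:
l = -224 (l = Mul(7, Add(Mul(-4, 7), -4)) = Mul(7, Add(-28, -4)) = Mul(7, -32) = -224)
Function('X')(V, L) = Add(V, Mul(6, L)) (Function('X')(V, L) = Add(Mul(6, L), V) = Add(V, Mul(6, L)))
Pow(Add(l, Function('X')(0, -11)), 2) = Pow(Add(-224, Add(0, Mul(6, -11))), 2) = Pow(Add(-224, Add(0, -66)), 2) = Pow(Add(-224, -66), 2) = Pow(-290, 2) = 84100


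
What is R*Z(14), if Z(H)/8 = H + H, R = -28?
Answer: -6272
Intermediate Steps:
Z(H) = 16*H (Z(H) = 8*(H + H) = 8*(2*H) = 16*H)
R*Z(14) = -448*14 = -28*224 = -6272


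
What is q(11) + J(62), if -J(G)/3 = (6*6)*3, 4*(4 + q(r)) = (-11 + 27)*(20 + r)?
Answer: -204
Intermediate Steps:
q(r) = 76 + 4*r (q(r) = -4 + ((-11 + 27)*(20 + r))/4 = -4 + (16*(20 + r))/4 = -4 + (320 + 16*r)/4 = -4 + (80 + 4*r) = 76 + 4*r)
J(G) = -324 (J(G) = -3*6*6*3 = -108*3 = -3*108 = -324)
q(11) + J(62) = (76 + 4*11) - 324 = (76 + 44) - 324 = 120 - 324 = -204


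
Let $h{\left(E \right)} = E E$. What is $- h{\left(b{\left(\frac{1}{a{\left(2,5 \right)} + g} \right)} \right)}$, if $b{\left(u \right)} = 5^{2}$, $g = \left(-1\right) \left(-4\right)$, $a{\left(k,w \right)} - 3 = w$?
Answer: $-625$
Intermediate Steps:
$a{\left(k,w \right)} = 3 + w$
$g = 4$
$b{\left(u \right)} = 25$
$h{\left(E \right)} = E^{2}$
$- h{\left(b{\left(\frac{1}{a{\left(2,5 \right)} + g} \right)} \right)} = - 25^{2} = \left(-1\right) 625 = -625$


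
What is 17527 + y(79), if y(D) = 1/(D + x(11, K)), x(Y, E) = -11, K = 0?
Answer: 1191837/68 ≈ 17527.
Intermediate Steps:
y(D) = 1/(-11 + D) (y(D) = 1/(D - 11) = 1/(-11 + D))
17527 + y(79) = 17527 + 1/(-11 + 79) = 17527 + 1/68 = 1191837/68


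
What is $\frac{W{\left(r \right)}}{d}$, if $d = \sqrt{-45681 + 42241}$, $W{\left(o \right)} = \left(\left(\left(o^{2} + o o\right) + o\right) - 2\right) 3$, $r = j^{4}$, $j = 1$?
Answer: $- \frac{3 i \sqrt{215}}{860} \approx - 0.05115 i$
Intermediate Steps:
$r = 1$ ($r = 1^{4} = 1$)
$W{\left(o \right)} = -6 + 3 o + 6 o^{2}$ ($W{\left(o \right)} = \left(\left(\left(o^{2} + o^{2}\right) + o\right) - 2\right) 3 = \left(\left(2 o^{2} + o\right) - 2\right) 3 = \left(\left(o + 2 o^{2}\right) - 2\right) 3 = \left(-2 + o + 2 o^{2}\right) 3 = -6 + 3 o + 6 o^{2}$)
$d = 4 i \sqrt{215}$ ($d = \sqrt{-3440} = 4 i \sqrt{215} \approx 58.651 i$)
$\frac{W{\left(r \right)}}{d} = \frac{-6 + 3 \cdot 1 + 6 \cdot 1^{2}}{4 i \sqrt{215}} = \left(-6 + 3 + 6 \cdot 1\right) \left(- \frac{i \sqrt{215}}{860}\right) = \left(-6 + 3 + 6\right) \left(- \frac{i \sqrt{215}}{860}\right) = 3 \left(- \frac{i \sqrt{215}}{860}\right) = - \frac{3 i \sqrt{215}}{860}$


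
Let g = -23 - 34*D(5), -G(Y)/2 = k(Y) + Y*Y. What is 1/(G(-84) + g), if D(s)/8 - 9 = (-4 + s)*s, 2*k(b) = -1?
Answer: -1/17942 ≈ -5.5735e-5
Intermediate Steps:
k(b) = -1/2 (k(b) = (1/2)*(-1) = -1/2)
D(s) = 72 + 8*s*(-4 + s) (D(s) = 72 + 8*((-4 + s)*s) = 72 + 8*(s*(-4 + s)) = 72 + 8*s*(-4 + s))
G(Y) = 1 - 2*Y**2 (G(Y) = -2*(-1/2 + Y*Y) = -2*(-1/2 + Y**2) = 1 - 2*Y**2)
g = -3831 (g = -23 - 34*(72 - 32*5 + 8*5**2) = -23 - 34*(72 - 160 + 8*25) = -23 - 34*(72 - 160 + 200) = -23 - 34*112 = -23 - 3808 = -3831)
1/(G(-84) + g) = 1/((1 - 2*(-84)**2) - 3831) = 1/((1 - 2*7056) - 3831) = 1/((1 - 14112) - 3831) = 1/(-14111 - 3831) = 1/(-17942) = -1/17942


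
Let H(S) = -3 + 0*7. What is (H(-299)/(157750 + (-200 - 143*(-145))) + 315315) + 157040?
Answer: 84213811172/178285 ≈ 4.7236e+5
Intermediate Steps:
H(S) = -3 (H(S) = -3 + 0 = -3)
(H(-299)/(157750 + (-200 - 143*(-145))) + 315315) + 157040 = (-3/(157750 + (-200 - 143*(-145))) + 315315) + 157040 = (-3/(157750 + (-200 + 20735)) + 315315) + 157040 = (-3/(157750 + 20535) + 315315) + 157040 = (-3/178285 + 315315) + 157040 = 56215934772/178285 + 157040 = 84213811172/178285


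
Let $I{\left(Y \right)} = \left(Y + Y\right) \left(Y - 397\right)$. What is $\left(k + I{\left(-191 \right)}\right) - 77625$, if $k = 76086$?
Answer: $223077$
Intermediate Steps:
$I{\left(Y \right)} = 2 Y \left(-397 + Y\right)$
$\left(k + I{\left(-191 \right)}\right) - 77625 = \left(76086 + 2 \left(-191\right) \left(-397 - 191\right)\right) - 77625 = \left(76086 + 2 \left(-191\right) \left(-588\right)\right) - 77625 = \left(76086 + 224616\right) - 77625 = 300702 - 77625 = 223077$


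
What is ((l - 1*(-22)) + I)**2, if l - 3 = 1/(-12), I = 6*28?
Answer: 5359225/144 ≈ 37217.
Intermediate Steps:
I = 168
l = 35/12 (l = 3 + 1/(-12) = 3 - 1/12 = 35/12 ≈ 2.9167)
((l - 1*(-22)) + I)**2 = ((35/12 - 1*(-22)) + 168)**2 = ((35/12 + 22) + 168)**2 = (299/12 + 168)**2 = (2315/12)**2 = 5359225/144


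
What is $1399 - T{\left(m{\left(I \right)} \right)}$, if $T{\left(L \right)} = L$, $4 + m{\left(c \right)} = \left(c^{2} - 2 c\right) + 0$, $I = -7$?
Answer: $1340$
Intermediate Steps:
$m{\left(c \right)} = -4 + c^{2} - 2 c$ ($m{\left(c \right)} = -4 + \left(\left(c^{2} - 2 c\right) + 0\right) = -4 + \left(c^{2} - 2 c\right) = -4 + c^{2} - 2 c$)
$1399 - T{\left(m{\left(I \right)} \right)} = 1399 - \left(-4 + \left(-7\right)^{2} - -14\right) = 1399 - \left(-4 + 49 + 14\right) = 1399 - 59 = 1340$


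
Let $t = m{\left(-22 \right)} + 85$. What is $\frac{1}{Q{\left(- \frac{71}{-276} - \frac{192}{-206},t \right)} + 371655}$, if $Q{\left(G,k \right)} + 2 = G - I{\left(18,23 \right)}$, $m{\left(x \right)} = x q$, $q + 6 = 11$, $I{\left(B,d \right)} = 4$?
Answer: $\frac{28428}{10565271581} \approx 2.6907 \cdot 10^{-6}$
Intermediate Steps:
$q = 5$ ($q = -6 + 11 = 5$)
$m{\left(x \right)} = 5 x$ ($m{\left(x \right)} = x 5 = 5 x$)
$t = -25$ ($t = 5 \left(-22\right) + 85 = -110 + 85 = -25$)
$Q{\left(G,k \right)} = -6 + G$ ($Q{\left(G,k \right)} = -2 + \left(G - 4\right) = -2 + \left(-4 + G\right) = -6 + G$)
$\frac{1}{Q{\left(- \frac{71}{-276} - \frac{192}{-206},t \right)} + 371655} = \frac{1}{\left(-6 - \left(- \frac{96}{103} - \frac{71}{276}\right)\right) + 371655} = \frac{1}{\left(-6 - - \frac{33809}{28428}\right) + 371655} = \frac{1}{\left(-6 + \left(\frac{71}{276} + \frac{96}{103}\right)\right) + 371655} = \frac{1}{\left(-6 + \frac{33809}{28428}\right) + 371655} = \frac{1}{- \frac{136759}{28428} + 371655} = \frac{1}{\frac{10565271581}{28428}} = \frac{28428}{10565271581}$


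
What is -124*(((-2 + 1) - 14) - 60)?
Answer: 9300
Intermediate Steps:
-124*(((-2 + 1) - 14) - 60) = -124*((-1 - 14) - 60) = -124*(-15 - 60) = -124*(-75) = 9300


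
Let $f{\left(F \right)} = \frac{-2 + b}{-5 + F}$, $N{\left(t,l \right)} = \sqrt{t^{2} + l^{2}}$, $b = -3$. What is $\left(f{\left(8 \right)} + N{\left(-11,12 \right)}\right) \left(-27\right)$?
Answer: $45 - 27 \sqrt{265} \approx -394.53$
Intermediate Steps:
$N{\left(t,l \right)} = \sqrt{l^{2} + t^{2}}$
$f{\left(F \right)} = - \frac{5}{-5 + F}$ ($f{\left(F \right)} = \frac{-2 - 3}{-5 + F} = - \frac{5}{-5 + F}$)
$\left(f{\left(8 \right)} + N{\left(-11,12 \right)}\right) \left(-27\right) = \left(- \frac{5}{-5 + 8} + \sqrt{12^{2} + \left(-11\right)^{2}}\right) \left(-27\right) = \left(- \frac{5}{3} + \sqrt{144 + 121}\right) \left(-27\right) = \left(\left(-5\right) \frac{1}{3} + \sqrt{265}\right) \left(-27\right) = \left(- \frac{5}{3} + \sqrt{265}\right) \left(-27\right) = 45 - 27 \sqrt{265}$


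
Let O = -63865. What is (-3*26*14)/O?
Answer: 1092/63865 ≈ 0.017099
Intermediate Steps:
(-3*26*14)/O = (-3*26*14)/(-63865) = -78*14*(-1/63865) = -1092*(-1/63865) = 1092/63865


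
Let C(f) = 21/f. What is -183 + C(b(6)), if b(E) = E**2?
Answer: -2189/12 ≈ -182.42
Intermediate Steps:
-183 + C(b(6)) = -183 + 21/(6**2) = -183 + 21/36 = -183 + 21*(1/36) = -183 + 7/12 = -2189/12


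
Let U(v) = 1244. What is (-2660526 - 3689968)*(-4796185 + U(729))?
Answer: 30450244050854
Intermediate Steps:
(-2660526 - 3689968)*(-4796185 + U(729)) = (-2660526 - 3689968)*(-4796185 + 1244) = -6350494*(-4794941) = 30450244050854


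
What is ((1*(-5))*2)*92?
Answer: -920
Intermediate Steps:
((1*(-5))*2)*92 = -5*2*92 = -10*92 = -920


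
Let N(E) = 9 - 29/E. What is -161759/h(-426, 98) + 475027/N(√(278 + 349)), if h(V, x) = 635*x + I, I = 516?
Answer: 42046856969573/783477929 + 13775783*√627/49946 ≈ 60573.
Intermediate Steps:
h(V, x) = 516 + 635*x (h(V, x) = 635*x + 516 = 516 + 635*x)
-161759/h(-426, 98) + 475027/N(√(278 + 349)) = -161759/(516 + 635*98) + 475027/(9 - 29/√(278 + 349)) = -161759/(516 + 62230) + 475027/(9 - 29*√627/627) = -161759/62746 + 475027/(9 - 29*√627/627)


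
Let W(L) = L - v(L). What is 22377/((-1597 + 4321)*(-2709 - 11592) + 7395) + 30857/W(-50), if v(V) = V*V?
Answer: -400630606901/33106249650 ≈ -12.101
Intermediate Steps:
v(V) = V²
W(L) = L - L²
22377/((-1597 + 4321)*(-2709 - 11592) + 7395) + 30857/W(-50) = 22377/((-1597 + 4321)*(-2709 - 11592) + 7395) + 30857/((-50*(1 - 1*(-50)))) = 22377/(2724*(-14301) + 7395) + 30857/((-50*(1 + 50))) = 22377/(-38955924 + 7395) + 30857/((-50*51)) = 22377/(-38948529) + 30857/(-2550) = 22377*(-1/38948529) + 30857*(-1/2550) = -7459/12982843 - 30857/2550 = -400630606901/33106249650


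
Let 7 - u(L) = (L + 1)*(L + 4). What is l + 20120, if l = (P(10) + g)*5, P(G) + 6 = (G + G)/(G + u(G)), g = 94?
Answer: 2816620/137 ≈ 20559.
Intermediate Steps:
u(L) = 7 - (1 + L)*(4 + L) (u(L) = 7 - (L + 1)*(L + 4) = 7 - (1 + L)*(4 + L))
P(G) = -6 + 2*G/(3 - G**2 - 4*G) (P(G) = -6 + (G + G)/(G + (3 - G**2 - 5*G)) = -6 + (2*G)/(3 - G**2 - 4*G) = -6 + 2*G/(3 - G**2 - 4*G))
l = 60180/137 (l = (2*(9 - 13*10 - 3*10**2)/(-3 + 10**2 + 4*10) + 94)*5 = (2*(9 - 130 - 3*100)/(-3 + 100 + 40) + 94)*5 = (2*(9 - 130 - 300)/137 + 94)*5 = (2*(1/137)*(-421) + 94)*5 = (-842/137 + 94)*5 = (12036/137)*5 = 60180/137 ≈ 439.27)
l + 20120 = 60180/137 + 20120 = 2816620/137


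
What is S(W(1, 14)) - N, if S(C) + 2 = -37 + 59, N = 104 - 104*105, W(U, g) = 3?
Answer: 10836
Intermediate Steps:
N = -10816 (N = 104 - 10920 = -10816)
S(C) = 20 (S(C) = -2 + (-37 + 59) = -2 + 22 = 20)
S(W(1, 14)) - N = 20 - 1*(-10816) = 20 + 10816 = 10836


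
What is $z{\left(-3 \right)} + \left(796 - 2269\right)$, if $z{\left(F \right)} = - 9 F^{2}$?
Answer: $-1554$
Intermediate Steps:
$z{\left(-3 \right)} + \left(796 - 2269\right) = - 9 \left(-3\right)^{2} + \left(796 - 2269\right) = \left(-9\right) 9 - 1473 = -81 - 1473 = -1554$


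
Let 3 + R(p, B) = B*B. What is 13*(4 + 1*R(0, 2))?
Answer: 65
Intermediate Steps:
R(p, B) = -3 + B² (R(p, B) = -3 + B*B = -3 + B²)
13*(4 + 1*R(0, 2)) = 13*(4 + 1*(-3 + 2²)) = 13*(4 + 1*(-3 + 4)) = 13*(4 + 1*1) = 13*(4 + 1) = 13*5 = 65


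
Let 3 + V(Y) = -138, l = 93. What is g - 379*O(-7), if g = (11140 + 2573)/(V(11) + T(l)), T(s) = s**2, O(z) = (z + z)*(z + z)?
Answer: -210664853/2836 ≈ -74282.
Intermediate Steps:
O(z) = 4*z**2 (O(z) = (2*z)*(2*z) = 4*z**2)
V(Y) = -141 (V(Y) = -3 - 138 = -141)
g = 4571/2836 (g = (11140 + 2573)/(-141 + 93**2) = 13713/(-141 + 8649) = 13713/8508 = 13713*(1/8508) = 4571/2836 ≈ 1.6118)
g - 379*O(-7) = 4571/2836 - 379*4*(-7)**2 = 4571/2836 - 379*4*49 = 4571/2836 - 379*196 = 4571/2836 - 1*74284 = 4571/2836 - 74284 = -210664853/2836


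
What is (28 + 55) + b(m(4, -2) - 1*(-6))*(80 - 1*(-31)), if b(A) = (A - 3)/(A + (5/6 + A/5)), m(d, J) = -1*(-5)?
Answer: 61583/421 ≈ 146.28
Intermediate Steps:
m(d, J) = 5
b(A) = (-3 + A)/(5/6 + 6*A/5) (b(A) = (-3 + A)/(A + (5*(1/6) + A*(1/5))) = (-3 + A)/(A + (5/6 + A/5)) = (-3 + A)/(5/6 + 6*A/5))
(28 + 55) + b(m(4, -2) - 1*(-6))*(80 - 1*(-31)) = (28 + 55) + (30*(-3 + (5 - 1*(-6)))/(25 + 36*(5 - 1*(-6))))*(80 - 1*(-31)) = 83 + (30*(-3 + (5 + 6))/(25 + 36*(5 + 6)))*(80 + 31) = 83 + (30*(-3 + 11)/(25 + 36*11))*111 = 83 + (30*8/(25 + 396))*111 = 83 + (30*8/421)*111 = 83 + (30*(1/421)*8)*111 = 83 + (240/421)*111 = 83 + 26640/421 = 61583/421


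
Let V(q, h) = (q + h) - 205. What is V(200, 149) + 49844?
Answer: 49988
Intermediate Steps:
V(q, h) = -205 + h + q (V(q, h) = (h + q) - 205 = -205 + h + q)
V(200, 149) + 49844 = (-205 + 149 + 200) + 49844 = 144 + 49844 = 49988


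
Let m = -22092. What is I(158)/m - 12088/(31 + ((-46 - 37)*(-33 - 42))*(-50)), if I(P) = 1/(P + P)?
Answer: 84386887117/2172642246768 ≈ 0.038841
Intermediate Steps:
I(P) = 1/(2*P)
I(158)/m - 12088/(31 + ((-46 - 37)*(-33 - 42))*(-50)) = ((½)/158)/(-22092) - 12088/(31 + ((-46 - 37)*(-33 - 42))*(-50)) = ((½)*(1/158))*(-1/22092) - 12088/(31 - 83*(-75)*(-50)) = (1/316)*(-1/22092) - 12088/(31 + 6225*(-50)) = -1/6981072 - 12088/(31 - 311250) = -1/6981072 - 12088/(-311219) = -1/6981072 - 12088*(-1/311219) = -1/6981072 + 12088/311219 = 84386887117/2172642246768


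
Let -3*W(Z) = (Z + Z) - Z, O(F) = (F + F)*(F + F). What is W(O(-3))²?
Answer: 144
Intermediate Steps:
O(F) = 4*F² (O(F) = (2*F)*(2*F) = 4*F²)
W(Z) = -Z/3 (W(Z) = -((Z + Z) - Z)/3 = -(2*Z - Z)/3 = -Z/3)
W(O(-3))² = (-4*(-3)²/3)² = (-4*9/3)² = (-⅓*36)² = (-12)² = 144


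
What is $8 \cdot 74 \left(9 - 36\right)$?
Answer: $-15984$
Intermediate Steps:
$8 \cdot 74 \left(9 - 36\right) = 8 \cdot 74 \left(-27\right) = 8 \left(-1998\right) = -15984$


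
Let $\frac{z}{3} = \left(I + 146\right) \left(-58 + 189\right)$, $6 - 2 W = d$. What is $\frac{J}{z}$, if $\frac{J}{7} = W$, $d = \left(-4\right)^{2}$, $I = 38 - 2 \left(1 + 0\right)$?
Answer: $- \frac{5}{10218} \approx -0.00048933$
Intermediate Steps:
$I = 36$ ($I = 38 - 2 = 36$)
$d = 16$
$W = -5$ ($W = 3 - 8 = -5$)
$z = 71526$ ($z = 3 \left(36 + 146\right) \left(-58 + 189\right) = 3 \cdot 182 \cdot 131 = 3 \cdot 23842 = 71526$)
$J = -35$ ($J = 7 \left(-5\right) = -35$)
$\frac{J}{z} = - \frac{35}{71526} = \left(-35\right) \frac{1}{71526} = - \frac{5}{10218}$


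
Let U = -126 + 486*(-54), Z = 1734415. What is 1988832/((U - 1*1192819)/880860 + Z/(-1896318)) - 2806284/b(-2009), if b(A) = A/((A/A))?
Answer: -158651822988639306516/183667890656929 ≈ -8.6380e+5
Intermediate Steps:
U = -26370 (U = -126 - 26244 = -26370)
b(A) = A (b(A) = A/1 = A*1 = A)
1988832/((U - 1*1192819)/880860 + Z/(-1896318)) - 2806284/b(-2009) = 1988832/((-26370 - 1*1192819)/880860 + 1734415/(-1896318)) - 2806284/(-2009) = 1988832/((-26370 - 1192819)*(1/880860) + 1734415*(-1/1896318)) - 2806284*(-1/2009) = 1988832/(-1219189*1/880860 - 1734415/1896318) + 2806284/2009 = 1988832/(-1219189/880860 - 1734415/1896318) + 2806284/2009 = 1988832/(-639957807167/278398445580) + 2806284/2009 = 1988832*(-278398445580/639957807167) + 2806284/2009 = -553687737319762560/639957807167 + 2806284/2009 = -158651822988639306516/183667890656929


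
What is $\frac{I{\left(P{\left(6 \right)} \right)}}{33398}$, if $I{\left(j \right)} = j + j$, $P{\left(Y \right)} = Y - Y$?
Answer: $0$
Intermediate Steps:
$P{\left(Y \right)} = 0$
$I{\left(j \right)} = 2 j$
$\frac{I{\left(P{\left(6 \right)} \right)}}{33398} = \frac{2 \cdot 0}{33398} = 0 \cdot \frac{1}{33398} = 0$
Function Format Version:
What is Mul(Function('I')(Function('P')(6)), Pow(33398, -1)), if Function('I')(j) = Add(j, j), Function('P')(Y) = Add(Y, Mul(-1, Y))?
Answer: 0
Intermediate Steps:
Function('P')(Y) = 0
Function('I')(j) = Mul(2, j)
Mul(Function('I')(Function('P')(6)), Pow(33398, -1)) = Mul(Mul(2, 0), Pow(33398, -1)) = Mul(0, Rational(1, 33398)) = 0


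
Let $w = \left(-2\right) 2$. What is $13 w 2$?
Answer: $-104$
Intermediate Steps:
$w = -4$
$13 w 2 = 13 \left(-4\right) 2 = \left(-52\right) 2 = -104$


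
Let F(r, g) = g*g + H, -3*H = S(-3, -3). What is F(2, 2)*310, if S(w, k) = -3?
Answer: 1550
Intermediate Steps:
H = 1 (H = -⅓*(-3) = 1)
F(r, g) = 1 + g² (F(r, g) = g*g + 1 = g² + 1 = 1 + g²)
F(2, 2)*310 = (1 + 2²)*310 = (1 + 4)*310 = 5*310 = 1550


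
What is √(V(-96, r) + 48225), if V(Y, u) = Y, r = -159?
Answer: √48129 ≈ 219.38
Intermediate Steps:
√(V(-96, r) + 48225) = √(-96 + 48225) = √48129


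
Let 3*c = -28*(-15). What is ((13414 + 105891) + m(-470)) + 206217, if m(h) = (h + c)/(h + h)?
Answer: 30599101/94 ≈ 3.2552e+5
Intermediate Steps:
c = 140 (c = (-28*(-15))/3 = (⅓)*420 = 140)
m(h) = (140 + h)/(2*h) (m(h) = (h + 140)/(h + h) = (140 + h)/((2*h)) = (140 + h)*(1/(2*h)) = (140 + h)/(2*h))
((13414 + 105891) + m(-470)) + 206217 = ((13414 + 105891) + (½)*(140 - 470)/(-470)) + 206217 = (119305 + (½)*(-1/470)*(-330)) + 206217 = (119305 + 33/94) + 206217 = 11214703/94 + 206217 = 30599101/94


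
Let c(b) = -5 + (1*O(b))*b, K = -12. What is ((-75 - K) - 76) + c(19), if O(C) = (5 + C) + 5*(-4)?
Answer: -68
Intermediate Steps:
O(C) = -15 + C (O(C) = (5 + C) - 20 = -15 + C)
c(b) = -5 + b*(-15 + b) (c(b) = -5 + (1*(-15 + b))*b = -5 + (-15 + b)*b = -5 + b*(-15 + b))
((-75 - K) - 76) + c(19) = ((-75 - 1*(-12)) - 76) + (-5 + 19*(-15 + 19)) = ((-75 + 12) - 76) + (-5 + 19*4) = (-63 - 76) + (-5 + 76) = -139 + 71 = -68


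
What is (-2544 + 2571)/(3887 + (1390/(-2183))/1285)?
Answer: 5049279/726909073 ≈ 0.0069462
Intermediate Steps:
(-2544 + 2571)/(3887 + (1390/(-2183))/1285) = 27/(3887 + (1390*(-1/2183))*(1/1285)) = 27/(3887 - 1390/2183*1/1285) = 27/(3887 - 278/561031) = 27/(2180727219/561031) = 27*(561031/2180727219) = 5049279/726909073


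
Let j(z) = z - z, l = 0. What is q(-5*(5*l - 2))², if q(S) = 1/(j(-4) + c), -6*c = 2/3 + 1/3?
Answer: 36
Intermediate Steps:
c = -⅙ (c = -(2/3 + 1/3)/6 = -(2*(⅓) + 1*(⅓))/6 = -(⅔ + ⅓)/6 = -⅙*1 = -⅙ ≈ -0.16667)
j(z) = 0
q(S) = -6 (q(S) = 1/(0 - ⅙) = 1/(-⅙) = -6)
q(-5*(5*l - 2))² = (-6)² = 36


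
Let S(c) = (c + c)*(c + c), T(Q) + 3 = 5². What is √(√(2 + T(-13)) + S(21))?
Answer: √(1764 + 2*√6) ≈ 42.058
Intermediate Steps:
T(Q) = 22 (T(Q) = -3 + 5² = -3 + 25 = 22)
S(c) = 4*c² (S(c) = (2*c)*(2*c) = 4*c²)
√(√(2 + T(-13)) + S(21)) = √(√(2 + 22) + 4*21²) = √(√24 + 4*441) = √(2*√6 + 1764) = √(1764 + 2*√6)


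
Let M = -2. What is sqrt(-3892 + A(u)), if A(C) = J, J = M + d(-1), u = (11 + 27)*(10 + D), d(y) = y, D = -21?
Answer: I*sqrt(3895) ≈ 62.41*I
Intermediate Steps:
u = -418 (u = (11 + 27)*(10 - 21) = 38*(-11) = -418)
J = -3 (J = -2 - 1 = -3)
A(C) = -3
sqrt(-3892 + A(u)) = sqrt(-3892 - 3) = sqrt(-3895) = I*sqrt(3895)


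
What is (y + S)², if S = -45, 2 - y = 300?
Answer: 117649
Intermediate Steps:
y = -298 (y = 2 - 1*300 = 2 - 300 = -298)
(y + S)² = (-298 - 45)² = (-343)² = 117649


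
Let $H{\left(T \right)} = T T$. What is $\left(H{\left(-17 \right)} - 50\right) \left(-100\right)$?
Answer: $-23900$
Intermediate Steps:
$H{\left(T \right)} = T^{2}$
$\left(H{\left(-17 \right)} - 50\right) \left(-100\right) = \left(\left(-17\right)^{2} - 50\right) \left(-100\right) = \left(289 - 50\right) \left(-100\right) = 239 \left(-100\right) = -23900$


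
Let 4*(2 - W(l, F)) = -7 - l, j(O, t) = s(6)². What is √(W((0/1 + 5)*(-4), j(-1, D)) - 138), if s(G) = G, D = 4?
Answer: I*√557/2 ≈ 11.8*I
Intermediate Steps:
j(O, t) = 36 (j(O, t) = 6² = 36)
W(l, F) = 15/4 + l/4 (W(l, F) = 2 - (-7 - l)/4 = 2 + (7/4 + l/4) = 15/4 + l/4)
√(W((0/1 + 5)*(-4), j(-1, D)) - 138) = √((15/4 + ((0/1 + 5)*(-4))/4) - 138) = √((15/4 + ((0*1 + 5)*(-4))/4) - 138) = √((15/4 + ((0 + 5)*(-4))/4) - 138) = √((15/4 + (5*(-4))/4) - 138) = √((15/4 + (¼)*(-20)) - 138) = √((15/4 - 5) - 138) = √(-5/4 - 138) = √(-557/4) = I*√557/2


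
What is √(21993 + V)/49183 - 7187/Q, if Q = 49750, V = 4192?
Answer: -7187/49750 + √26185/49183 ≈ -0.14117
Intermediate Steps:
√(21993 + V)/49183 - 7187/Q = √(21993 + 4192)/49183 - 7187/49750 = √26185*(1/49183) - 7187*1/49750 = √26185/49183 - 7187/49750 = -7187/49750 + √26185/49183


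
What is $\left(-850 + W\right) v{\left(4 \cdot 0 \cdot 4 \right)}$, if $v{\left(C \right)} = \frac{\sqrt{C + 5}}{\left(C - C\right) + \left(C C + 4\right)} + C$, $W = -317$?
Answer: $- \frac{1167 \sqrt{5}}{4} \approx -652.37$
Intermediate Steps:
$v{\left(C \right)} = C + \frac{\sqrt{5 + C}}{4 + C^{2}}$ ($v{\left(C \right)} = \frac{\sqrt{5 + C}}{0 + \left(C^{2} + 4\right)} + C = \frac{\sqrt{5 + C}}{0 + \left(4 + C^{2}\right)} + C = \frac{\sqrt{5 + C}}{4 + C^{2}} + C = C + \frac{\sqrt{5 + C}}{4 + C^{2}}$)
$\left(-850 + W\right) v{\left(4 \cdot 0 \cdot 4 \right)} = \left(-850 - 317\right) \frac{\left(4 \cdot 0 \cdot 4\right)^{3} + \sqrt{5 + 4 \cdot 0 \cdot 4} + 4 \cdot 4 \cdot 0 \cdot 4}{4 + \left(4 \cdot 0 \cdot 4\right)^{2}} = - 1167 \frac{\left(0 \cdot 4\right)^{3} + \sqrt{5 + 0 \cdot 4} + 4 \cdot 0 \cdot 4}{4 + \left(0 \cdot 4\right)^{2}} = - 1167 \frac{0^{3} + \sqrt{5 + 0} + 4 \cdot 0}{4 + 0^{2}} = - 1167 \frac{0 + \sqrt{5} + 0}{4 + 0} = - 1167 \frac{\sqrt{5}}{4} = - \frac{1167 \sqrt{5}}{4}$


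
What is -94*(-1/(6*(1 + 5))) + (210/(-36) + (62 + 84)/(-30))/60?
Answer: 4379/1800 ≈ 2.4328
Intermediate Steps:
-94*(-1/(6*(1 + 5))) + (210/(-36) + (62 + 84)/(-30))/60 = -94/(6*(-6)) + (210*(-1/36) + 146*(-1/30))*(1/60) = -94/(-36) + (-35/6 - 73/15)*(1/60) = -94*(-1/36) - 107/10*1/60 = 47/18 - 107/600 = 4379/1800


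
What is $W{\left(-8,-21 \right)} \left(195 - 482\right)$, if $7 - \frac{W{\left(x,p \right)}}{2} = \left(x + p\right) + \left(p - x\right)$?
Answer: $-28126$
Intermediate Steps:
$W{\left(x,p \right)} = 14 - 4 p$ ($W{\left(x,p \right)} = 14 - 2 \left(\left(x + p\right) + \left(p - x\right)\right) = 14 - 2 \left(\left(p + x\right) + \left(p - x\right)\right) = 14 - 2 \cdot 2 p = 14 - 4 p$)
$W{\left(-8,-21 \right)} \left(195 - 482\right) = \left(14 - -84\right) \left(195 - 482\right) = \left(14 + 84\right) \left(-287\right) = 98 \left(-287\right) = -28126$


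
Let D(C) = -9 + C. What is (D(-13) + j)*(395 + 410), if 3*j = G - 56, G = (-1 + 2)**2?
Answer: -97405/3 ≈ -32468.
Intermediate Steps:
G = 1 (G = 1**2 = 1)
j = -55/3 (j = (1 - 56)/3 = (1/3)*(-55) = -55/3 ≈ -18.333)
(D(-13) + j)*(395 + 410) = ((-9 - 13) - 55/3)*(395 + 410) = (-22 - 55/3)*805 = -121/3*805 = -97405/3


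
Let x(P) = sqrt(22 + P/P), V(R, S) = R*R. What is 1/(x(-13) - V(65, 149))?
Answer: -4225/17850602 - sqrt(23)/17850602 ≈ -0.00023696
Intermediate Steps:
V(R, S) = R**2
x(P) = sqrt(23) (x(P) = sqrt(22 + 1) = sqrt(23))
1/(x(-13) - V(65, 149)) = 1/(sqrt(23) - 1*65**2) = 1/(sqrt(23) - 1*4225) = 1/(sqrt(23) - 4225) = 1/(-4225 + sqrt(23))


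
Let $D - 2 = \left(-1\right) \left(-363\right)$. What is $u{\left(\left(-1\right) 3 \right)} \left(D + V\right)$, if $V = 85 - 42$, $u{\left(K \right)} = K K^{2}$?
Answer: $-11016$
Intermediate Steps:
$u{\left(K \right)} = K^{3}$
$V = 43$ ($V = 85 - 42 = 43$)
$D = 365$ ($D = 2 - -363 = 2 + 363 = 365$)
$u{\left(\left(-1\right) 3 \right)} \left(D + V\right) = \left(\left(-1\right) 3\right)^{3} \left(365 + 43\right) = \left(-3\right)^{3} \cdot 408 = \left(-27\right) 408 = -11016$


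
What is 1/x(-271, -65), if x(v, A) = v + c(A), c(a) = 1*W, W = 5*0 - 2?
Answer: -1/273 ≈ -0.0036630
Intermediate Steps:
W = -2 (W = 0 - 2 = -2)
c(a) = -2 (c(a) = 1*(-2) = -2)
x(v, A) = -2 + v (x(v, A) = v - 2 = -2 + v)
1/x(-271, -65) = 1/(-2 - 271) = 1/(-273) = -1/273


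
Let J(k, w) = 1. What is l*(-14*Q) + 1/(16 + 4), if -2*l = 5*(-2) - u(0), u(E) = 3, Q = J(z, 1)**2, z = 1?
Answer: -1819/20 ≈ -90.950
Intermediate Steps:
Q = 1 (Q = 1**2 = 1)
l = 13/2 (l = -(5*(-2) - 1*3)/2 = -(-10 - 3)/2 = -1/2*(-13) = 13/2 ≈ 6.5000)
l*(-14*Q) + 1/(16 + 4) = 13*(-14*1)/2 + 1/(16 + 4) = (13/2)*(-14) + 1/20 = -91 + 1/20 = -1819/20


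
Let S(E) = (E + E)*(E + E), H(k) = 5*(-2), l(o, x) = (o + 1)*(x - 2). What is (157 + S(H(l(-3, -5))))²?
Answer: 310249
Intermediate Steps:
l(o, x) = (1 + o)*(-2 + x)
H(k) = -10
S(E) = 4*E² (S(E) = (2*E)*(2*E) = 4*E²)
(157 + S(H(l(-3, -5))))² = (157 + 4*(-10)²)² = (157 + 4*100)² = (157 + 400)² = 557² = 310249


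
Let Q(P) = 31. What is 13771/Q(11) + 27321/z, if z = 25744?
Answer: 355367575/798064 ≈ 445.29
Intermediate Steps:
13771/Q(11) + 27321/z = 13771/31 + 27321/25744 = 355367575/798064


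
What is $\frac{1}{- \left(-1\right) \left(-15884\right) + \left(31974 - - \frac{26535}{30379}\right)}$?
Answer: $\frac{30379}{488824645} \approx 6.2147 \cdot 10^{-5}$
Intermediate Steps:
$\frac{1}{- \left(-1\right) \left(-15884\right) + \left(31974 - - \frac{26535}{30379}\right)} = \frac{1}{\left(-1\right) 15884 + \left(31974 - \left(-26535\right) \frac{1}{30379}\right)} = \frac{1}{-15884 + \left(31974 - - \frac{26535}{30379}\right)} = \frac{1}{-15884 + \left(31974 + \frac{26535}{30379}\right)} = \frac{1}{-15884 + \frac{971364681}{30379}} = \frac{1}{\frac{488824645}{30379}} = \frac{30379}{488824645}$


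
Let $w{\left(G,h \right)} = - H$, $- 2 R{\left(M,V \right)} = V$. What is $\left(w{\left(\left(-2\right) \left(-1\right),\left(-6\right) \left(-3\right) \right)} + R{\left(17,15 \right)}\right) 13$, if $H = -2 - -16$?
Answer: $- \frac{559}{2} \approx -279.5$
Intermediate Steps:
$R{\left(M,V \right)} = - \frac{V}{2}$
$H = 14$ ($H = -2 + 16 = 14$)
$w{\left(G,h \right)} = -14$ ($w{\left(G,h \right)} = \left(-1\right) 14 = -14$)
$\left(w{\left(\left(-2\right) \left(-1\right),\left(-6\right) \left(-3\right) \right)} + R{\left(17,15 \right)}\right) 13 = \left(-14 - \frac{15}{2}\right) 13 = \left(- \frac{43}{2}\right) 13 = - \frac{559}{2}$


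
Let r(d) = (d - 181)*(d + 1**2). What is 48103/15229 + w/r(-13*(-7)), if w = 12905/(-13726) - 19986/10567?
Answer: 57775700276996639/18289314390749040 ≈ 3.1590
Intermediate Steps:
w = -410694971/145042642 (w = 12905*(-1/13726) - 19986*1/10567 = -12905/13726 - 19986/10567 = -410694971/145042642 ≈ -2.8315)
r(d) = (1 + d)*(-181 + d) (r(d) = (-181 + d)*(d + 1) = (-181 + d)*(1 + d) = (1 + d)*(-181 + d))
48103/15229 + w/r(-13*(-7)) = 48103/15229 - 410694971/(145042642*(-181 + (-13*(-7))**2 - (-2340)*(-7))) = 48103*(1/15229) - 410694971/(145042642*(-181 + 91**2 - 180*91)) = 48103/15229 - 410694971/(145042642*(-181 + 8281 - 16380)) = 48103/15229 - 410694971/145042642/(-8280) = 48103/15229 - 410694971/145042642*(-1/8280) = 48103/15229 + 410694971/1200953075760 = 57775700276996639/18289314390749040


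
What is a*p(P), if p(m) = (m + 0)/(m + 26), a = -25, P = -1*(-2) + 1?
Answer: -75/29 ≈ -2.5862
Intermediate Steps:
P = 3 (P = 2 + 1 = 3)
p(m) = m/(26 + m)
a*p(P) = -75/(26 + 3) = -75/29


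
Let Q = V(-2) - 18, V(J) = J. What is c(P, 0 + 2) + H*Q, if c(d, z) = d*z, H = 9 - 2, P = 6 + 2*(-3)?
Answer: -140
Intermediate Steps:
P = 0 (P = 6 - 6 = 0)
H = 7
Q = -20 (Q = -2 - 18 = -20)
c(P, 0 + 2) + H*Q = 0*(0 + 2) + 7*(-20) = 0*2 - 140 = 0 - 140 = -140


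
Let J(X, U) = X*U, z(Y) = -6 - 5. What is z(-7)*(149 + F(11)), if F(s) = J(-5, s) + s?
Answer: -1155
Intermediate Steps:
z(Y) = -11
J(X, U) = U*X
F(s) = -4*s (F(s) = s*(-5) + s = -5*s + s = -4*s)
z(-7)*(149 + F(11)) = -11*(149 - 4*11) = -11*(149 - 44) = -11*105 = -1155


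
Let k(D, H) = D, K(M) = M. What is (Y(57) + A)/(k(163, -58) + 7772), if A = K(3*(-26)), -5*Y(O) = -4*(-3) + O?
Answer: -153/13225 ≈ -0.011569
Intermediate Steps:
Y(O) = -12/5 - O/5 (Y(O) = -(-4*(-3) + O)/5 = -(12 + O)/5 = -12/5 - O/5)
A = -78 (A = 3*(-26) = -78)
(Y(57) + A)/(k(163, -58) + 7772) = ((-12/5 - 1/5*57) - 78)/(163 + 7772) = ((-12/5 - 57/5) - 78)/7935 = (-69/5 - 78)*(1/7935) = -459/5*1/7935 = -153/13225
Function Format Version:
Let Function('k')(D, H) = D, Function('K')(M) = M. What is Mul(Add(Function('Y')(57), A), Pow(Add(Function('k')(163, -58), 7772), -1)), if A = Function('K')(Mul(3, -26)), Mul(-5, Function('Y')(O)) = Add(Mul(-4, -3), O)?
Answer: Rational(-153, 13225) ≈ -0.011569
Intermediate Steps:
Function('Y')(O) = Add(Rational(-12, 5), Mul(Rational(-1, 5), O)) (Function('Y')(O) = Mul(Rational(-1, 5), Add(Mul(-4, -3), O)) = Mul(Rational(-1, 5), Add(12, O)) = Add(Rational(-12, 5), Mul(Rational(-1, 5), O)))
A = -78 (A = Mul(3, -26) = -78)
Mul(Add(Function('Y')(57), A), Pow(Add(Function('k')(163, -58), 7772), -1)) = Mul(Add(Add(Rational(-12, 5), Mul(Rational(-1, 5), 57)), -78), Pow(Add(163, 7772), -1)) = Mul(Add(Add(Rational(-12, 5), Rational(-57, 5)), -78), Pow(7935, -1)) = Mul(Add(Rational(-69, 5), -78), Rational(1, 7935)) = Mul(Rational(-459, 5), Rational(1, 7935)) = Rational(-153, 13225)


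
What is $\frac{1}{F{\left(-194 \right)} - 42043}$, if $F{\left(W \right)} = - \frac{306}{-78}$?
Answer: $- \frac{13}{546508} \approx -2.3787 \cdot 10^{-5}$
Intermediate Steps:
$F{\left(W \right)} = \frac{51}{13}$ ($F{\left(W \right)} = \left(-306\right) \left(- \frac{1}{78}\right) = \frac{51}{13}$)
$\frac{1}{F{\left(-194 \right)} - 42043} = \frac{1}{\frac{51}{13} - 42043} = \frac{1}{- \frac{546508}{13}} = - \frac{13}{546508}$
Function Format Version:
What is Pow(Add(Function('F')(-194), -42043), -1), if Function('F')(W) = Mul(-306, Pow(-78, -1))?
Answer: Rational(-13, 546508) ≈ -2.3787e-5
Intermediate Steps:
Function('F')(W) = Rational(51, 13) (Function('F')(W) = Mul(-306, Rational(-1, 78)) = Rational(51, 13))
Pow(Add(Function('F')(-194), -42043), -1) = Pow(Add(Rational(51, 13), -42043), -1) = Pow(Rational(-546508, 13), -1) = Rational(-13, 546508)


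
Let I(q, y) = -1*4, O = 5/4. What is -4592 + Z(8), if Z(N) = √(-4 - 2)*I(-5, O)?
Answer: -4592 - 4*I*√6 ≈ -4592.0 - 9.798*I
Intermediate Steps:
O = 5/4 (O = 5*(¼) = 5/4 ≈ 1.2500)
I(q, y) = -4
Z(N) = -4*I*√6 (Z(N) = √(-4 - 2)*(-4) = √(-6)*(-4) = (I*√6)*(-4) = -4*I*√6)
-4592 + Z(8) = -4592 - 4*I*√6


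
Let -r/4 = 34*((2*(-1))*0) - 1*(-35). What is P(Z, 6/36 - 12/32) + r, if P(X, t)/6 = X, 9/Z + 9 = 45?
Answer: -277/2 ≈ -138.50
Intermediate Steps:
Z = ¼ (Z = 9/(-9 + 45) = 9/36 = 9*(1/36) = ¼ ≈ 0.25000)
P(X, t) = 6*X
r = -140 (r = -4*(34*((2*(-1))*0) - 1*(-35)) = -4*(34*(-2*0) + 35) = -4*(34*0 + 35) = -4*(0 + 35) = -4*35 = -140)
P(Z, 6/36 - 12/32) + r = 6*(¼) - 140 = 3/2 - 140 = -277/2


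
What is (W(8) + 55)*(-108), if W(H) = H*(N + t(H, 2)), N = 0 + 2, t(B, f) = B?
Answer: -14580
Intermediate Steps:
N = 2
W(H) = H*(2 + H)
(W(8) + 55)*(-108) = (8*(2 + 8) + 55)*(-108) = (8*10 + 55)*(-108) = (80 + 55)*(-108) = 135*(-108) = -14580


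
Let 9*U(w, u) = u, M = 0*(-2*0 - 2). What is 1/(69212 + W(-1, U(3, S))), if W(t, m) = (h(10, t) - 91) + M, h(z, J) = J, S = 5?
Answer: 1/69120 ≈ 1.4468e-5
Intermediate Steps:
M = 0 (M = 0*(0 - 2) = 0*(-2) = 0)
U(w, u) = u/9
W(t, m) = -91 + t (W(t, m) = (t - 91) + 0 = (-91 + t) + 0 = -91 + t)
1/(69212 + W(-1, U(3, S))) = 1/(69212 + (-91 - 1)) = 1/(69212 - 92) = 1/69120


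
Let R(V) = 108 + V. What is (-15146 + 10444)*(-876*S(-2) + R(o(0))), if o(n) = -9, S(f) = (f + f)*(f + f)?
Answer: 65437734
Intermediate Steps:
S(f) = 4*f**2 (S(f) = (2*f)*(2*f) = 4*f**2)
(-15146 + 10444)*(-876*S(-2) + R(o(0))) = (-15146 + 10444)*(-3504*(-2)**2 + (108 - 9)) = -4702*(-3504*4 + 99) = -4702*(-876*16 + 99) = -4702*(-14016 + 99) = -4702*(-13917) = 65437734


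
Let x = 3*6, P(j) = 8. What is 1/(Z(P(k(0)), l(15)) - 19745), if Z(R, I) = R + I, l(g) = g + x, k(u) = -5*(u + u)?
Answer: -1/19704 ≈ -5.0751e-5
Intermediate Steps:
k(u) = -10*u
x = 18
l(g) = 18 + g (l(g) = g + 18 = 18 + g)
Z(R, I) = I + R
1/(Z(P(k(0)), l(15)) - 19745) = 1/(((18 + 15) + 8) - 19745) = 1/((33 + 8) - 19745) = 1/(41 - 19745) = 1/(-19704) = -1/19704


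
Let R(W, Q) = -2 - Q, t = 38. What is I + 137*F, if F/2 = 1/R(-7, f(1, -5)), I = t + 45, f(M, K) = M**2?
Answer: -25/3 ≈ -8.3333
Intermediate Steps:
I = 83 (I = 38 + 45 = 83)
F = -2/3 (F = 2/(-2 - 1*1**2) = 2/(-2 - 1*1) = 2/(-2 - 1) = 2/(-3) = 2*(-1/3) = -2/3 ≈ -0.66667)
I + 137*F = 83 + 137*(-2/3) = 83 - 274/3 = -25/3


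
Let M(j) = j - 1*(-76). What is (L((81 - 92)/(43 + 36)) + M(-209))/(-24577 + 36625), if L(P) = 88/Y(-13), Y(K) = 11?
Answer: -125/12048 ≈ -0.010375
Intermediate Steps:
M(j) = 76 + j (M(j) = j + 76 = 76 + j)
L(P) = 8 (L(P) = 88/11 = 88*(1/11) = 8)
(L((81 - 92)/(43 + 36)) + M(-209))/(-24577 + 36625) = (8 + (76 - 209))/(-24577 + 36625) = (8 - 133)/12048 = -125*1/12048 = -125/12048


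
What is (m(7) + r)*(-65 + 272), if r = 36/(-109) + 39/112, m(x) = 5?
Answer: 12680613/12208 ≈ 1038.7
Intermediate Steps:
r = 219/12208 (r = 36*(-1/109) + 39*(1/112) = -36/109 + 39/112 = 219/12208 ≈ 0.017939)
(m(7) + r)*(-65 + 272) = (5 + 219/12208)*(-65 + 272) = (61259/12208)*207 = 12680613/12208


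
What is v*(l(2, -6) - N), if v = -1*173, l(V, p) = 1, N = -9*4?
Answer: -6401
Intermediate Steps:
N = -36
v = -173
v*(l(2, -6) - N) = -173*(1 - 1*(-36)) = -173*(1 + 36) = -173*37 = -6401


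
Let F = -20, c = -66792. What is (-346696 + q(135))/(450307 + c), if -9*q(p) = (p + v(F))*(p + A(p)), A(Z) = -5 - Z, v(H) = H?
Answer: -3119689/3451635 ≈ -0.90383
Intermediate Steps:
q(p) = -100/9 + 5*p/9 (q(p) = -(p - 20)*(p + (-5 - p))/9 = -(-20 + p)*(-5)/9 = -(100 - 5*p)/9 = -100/9 + 5*p/9)
(-346696 + q(135))/(450307 + c) = (-346696 + (-100/9 + (5/9)*135))/(450307 - 66792) = (-346696 + (-100/9 + 75))/383515 = (-346696 + 575/9)*(1/383515) = -3119689/9*1/383515 = -3119689/3451635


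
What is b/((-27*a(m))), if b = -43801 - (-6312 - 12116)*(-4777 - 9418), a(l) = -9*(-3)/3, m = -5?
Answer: 261629261/243 ≈ 1.0767e+6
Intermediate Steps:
a(l) = 9 (a(l) = 27*(⅓) = 9)
b = -261629261 (b = -43801 - (-18428)*(-14195) = -43801 - 1*261585460 = -43801 - 261585460 = -261629261)
b/((-27*a(m))) = -261629261/((-27*9)) = -261629261/(-243) = -261629261*(-1/243) = 261629261/243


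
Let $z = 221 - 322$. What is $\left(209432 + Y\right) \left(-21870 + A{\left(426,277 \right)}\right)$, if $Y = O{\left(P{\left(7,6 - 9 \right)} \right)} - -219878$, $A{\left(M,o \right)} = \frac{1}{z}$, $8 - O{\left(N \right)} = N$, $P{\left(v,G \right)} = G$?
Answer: $- \frac{948314706591}{101} \approx -9.3893 \cdot 10^{9}$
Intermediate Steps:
$O{\left(N \right)} = 8 - N$
$z = -101$ ($z = 221 - 322 = -101$)
$A{\left(M,o \right)} = - \frac{1}{101}$ ($A{\left(M,o \right)} = \frac{1}{-101} = - \frac{1}{101}$)
$Y = 219889$ ($Y = \left(8 - \left(6 - 9\right)\right) - -219878 = \left(8 - -3\right) + 219878 = \left(8 + 3\right) + 219878 = 11 + 219878 = 219889$)
$\left(209432 + Y\right) \left(-21870 + A{\left(426,277 \right)}\right) = \left(209432 + 219889\right) \left(-21870 - \frac{1}{101}\right) = 429321 \left(- \frac{2208871}{101}\right) = - \frac{948314706591}{101}$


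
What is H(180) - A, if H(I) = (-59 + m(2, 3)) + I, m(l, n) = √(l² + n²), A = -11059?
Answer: 11180 + √13 ≈ 11184.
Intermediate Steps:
H(I) = -59 + I + √13 (H(I) = (-59 + √(2² + 3²)) + I = (-59 + √(4 + 9)) + I = (-59 + √13) + I = -59 + I + √13)
H(180) - A = (-59 + 180 + √13) - 1*(-11059) = (121 + √13) + 11059 = 11180 + √13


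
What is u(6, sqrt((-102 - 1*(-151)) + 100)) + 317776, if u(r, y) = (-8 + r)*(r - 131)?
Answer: 318026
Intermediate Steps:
u(r, y) = (-131 + r)*(-8 + r) (u(r, y) = (-8 + r)*(-131 + r) = (-131 + r)*(-8 + r))
u(6, sqrt((-102 - 1*(-151)) + 100)) + 317776 = (1048 + 6**2 - 139*6) + 317776 = (1048 + 36 - 834) + 317776 = 250 + 317776 = 318026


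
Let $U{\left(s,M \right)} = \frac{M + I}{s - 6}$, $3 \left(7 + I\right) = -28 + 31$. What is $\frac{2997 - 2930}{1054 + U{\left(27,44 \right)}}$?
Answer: $\frac{1407}{22172} \approx 0.063458$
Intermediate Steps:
$I = -6$ ($I = -7 + \frac{-28 + 31}{3} = -7 + \frac{1}{3} \cdot 3 = -7 + 1 = -6$)
$U{\left(s,M \right)} = \frac{-6 + M}{-6 + s}$ ($U{\left(s,M \right)} = \frac{M - 6}{s - 6} = \frac{-6 + M}{-6 + s}$)
$\frac{2997 - 2930}{1054 + U{\left(27,44 \right)}} = \frac{2997 - 2930}{1054 + \frac{-6 + 44}{-6 + 27}} = \frac{67}{1054 + \frac{1}{21} \cdot 38} = \frac{67}{1054 + \frac{38}{21}} = \frac{67}{\frac{22172}{21}} = 67 \cdot \frac{21}{22172} = \frac{1407}{22172}$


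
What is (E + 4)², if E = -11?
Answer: 49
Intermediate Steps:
(E + 4)² = (-11 + 4)² = (-7)² = 49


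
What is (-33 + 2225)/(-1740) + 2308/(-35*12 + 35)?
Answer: -242992/33495 ≈ -7.2546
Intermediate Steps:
(-33 + 2225)/(-1740) + 2308/(-35*12 + 35) = 2192*(-1/1740) + 2308/(-420 + 35) = -548/435 + 2308/(-385) = -548/435 + 2308*(-1/385) = -548/435 - 2308/385 = -242992/33495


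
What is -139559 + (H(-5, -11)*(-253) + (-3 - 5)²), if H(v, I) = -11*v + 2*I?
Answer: -147844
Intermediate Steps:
-139559 + (H(-5, -11)*(-253) + (-3 - 5)²) = -139559 + ((-11*(-5) + 2*(-11))*(-253) + (-3 - 5)²) = -139559 + ((55 - 22)*(-253) + (-8)²) = -139559 + (33*(-253) + 64) = -139559 + (-8349 + 64) = -139559 - 8285 = -147844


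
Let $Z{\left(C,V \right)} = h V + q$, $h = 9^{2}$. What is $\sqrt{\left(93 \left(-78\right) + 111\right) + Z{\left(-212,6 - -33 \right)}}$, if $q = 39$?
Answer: $i \sqrt{3945} \approx 62.809 i$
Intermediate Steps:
$h = 81$
$Z{\left(C,V \right)} = 39 + 81 V$ ($Z{\left(C,V \right)} = 81 V + 39 = 39 + 81 V$)
$\sqrt{\left(93 \left(-78\right) + 111\right) + Z{\left(-212,6 - -33 \right)}} = \sqrt{\left(93 \left(-78\right) + 111\right) + \left(39 + 81 \left(6 - -33\right)\right)} = \sqrt{\left(-7254 + 111\right) + \left(39 + 81 \left(6 + 33\right)\right)} = \sqrt{-7143 + \left(39 + 81 \cdot 39\right)} = \sqrt{-7143 + \left(39 + 3159\right)} = \sqrt{-7143 + 3198} = \sqrt{-3945} = i \sqrt{3945}$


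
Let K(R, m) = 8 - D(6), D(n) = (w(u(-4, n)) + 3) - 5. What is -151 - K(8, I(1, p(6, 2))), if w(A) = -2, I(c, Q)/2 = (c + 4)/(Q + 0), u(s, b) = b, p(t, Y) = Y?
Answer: -163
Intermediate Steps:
I(c, Q) = 2*(4 + c)/Q (I(c, Q) = 2*((c + 4)/(Q + 0)) = 2*((4 + c)/Q) = 2*(4 + c)/Q)
D(n) = -4 (D(n) = (-2 + 3) - 5 = 1 - 5 = -4)
K(R, m) = 12 (K(R, m) = 8 - 1*(-4) = 8 + 4 = 12)
-151 - K(8, I(1, p(6, 2))) = -151 - 1*12 = -151 - 12 = -163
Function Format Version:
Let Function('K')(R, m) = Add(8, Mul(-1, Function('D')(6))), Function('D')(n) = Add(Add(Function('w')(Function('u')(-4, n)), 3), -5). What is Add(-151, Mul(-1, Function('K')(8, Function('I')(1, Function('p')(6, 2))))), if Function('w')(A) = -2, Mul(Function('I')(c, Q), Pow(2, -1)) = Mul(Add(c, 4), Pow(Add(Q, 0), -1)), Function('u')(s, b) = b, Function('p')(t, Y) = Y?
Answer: -163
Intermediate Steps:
Function('I')(c, Q) = Mul(2, Pow(Q, -1), Add(4, c)) (Function('I')(c, Q) = Mul(2, Mul(Add(c, 4), Pow(Add(Q, 0), -1))) = Mul(2, Mul(Add(4, c), Pow(Q, -1))) = Mul(2, Mul(Pow(Q, -1), Add(4, c))) = Mul(2, Pow(Q, -1), Add(4, c)))
Function('D')(n) = -4 (Function('D')(n) = Add(Add(-2, 3), -5) = Add(1, -5) = -4)
Function('K')(R, m) = 12 (Function('K')(R, m) = Add(8, Mul(-1, -4)) = Add(8, 4) = 12)
Add(-151, Mul(-1, Function('K')(8, Function('I')(1, Function('p')(6, 2))))) = Add(-151, Mul(-1, 12)) = Add(-151, -12) = -163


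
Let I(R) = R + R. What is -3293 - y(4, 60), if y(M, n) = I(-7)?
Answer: -3279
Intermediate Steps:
I(R) = 2*R
y(M, n) = -14 (y(M, n) = 2*(-7) = -14)
-3293 - y(4, 60) = -3293 - 1*(-14) = -3293 + 14 = -3279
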